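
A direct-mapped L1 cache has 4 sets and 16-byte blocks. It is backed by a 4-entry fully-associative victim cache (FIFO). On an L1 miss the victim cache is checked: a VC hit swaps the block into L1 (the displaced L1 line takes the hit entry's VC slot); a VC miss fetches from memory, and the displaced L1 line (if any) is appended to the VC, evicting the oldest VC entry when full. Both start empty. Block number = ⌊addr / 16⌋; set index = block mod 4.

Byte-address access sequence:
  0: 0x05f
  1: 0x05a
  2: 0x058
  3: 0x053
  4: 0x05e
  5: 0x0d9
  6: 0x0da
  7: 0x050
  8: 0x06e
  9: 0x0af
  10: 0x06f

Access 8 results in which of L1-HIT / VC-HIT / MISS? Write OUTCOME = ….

OUTCOME = MISS

  [0] addr=0x5f blk=5 s=1: MISS | VC []
  [1] addr=0x5a blk=5 s=1: L1-HIT | VC []
  [2] addr=0x58 blk=5 s=1: L1-HIT | VC []
  [3] addr=0x53 blk=5 s=1: L1-HIT | VC []
  [4] addr=0x5e blk=5 s=1: L1-HIT | VC []
  [5] addr=0xd9 blk=13 s=1: MISS | VC [5]
  [6] addr=0xda blk=13 s=1: L1-HIT | VC [5]
  [7] addr=0x50 blk=5 s=1: VC-HIT | VC [13]
  [8] addr=0x6e blk=6 s=2: MISS | VC [13]
  [9] addr=0xaf blk=10 s=2: MISS | VC [13, 6]
  [10] addr=0x6f blk=6 s=2: VC-HIT | VC [13, 10]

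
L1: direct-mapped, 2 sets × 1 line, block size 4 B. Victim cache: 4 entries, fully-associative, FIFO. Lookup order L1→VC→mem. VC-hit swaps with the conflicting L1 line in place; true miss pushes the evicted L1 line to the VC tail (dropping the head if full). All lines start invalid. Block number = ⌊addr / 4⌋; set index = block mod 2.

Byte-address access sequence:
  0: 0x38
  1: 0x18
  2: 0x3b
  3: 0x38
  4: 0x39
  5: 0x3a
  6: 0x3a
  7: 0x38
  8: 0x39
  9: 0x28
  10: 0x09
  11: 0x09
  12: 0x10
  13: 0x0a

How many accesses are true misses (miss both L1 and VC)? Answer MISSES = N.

  [0] addr=0x38 blk=14 s=0: MISS | VC []
  [1] addr=0x18 blk=6 s=0: MISS | VC [14]
  [2] addr=0x3b blk=14 s=0: VC-HIT | VC [6]
  [3] addr=0x38 blk=14 s=0: L1-HIT | VC [6]
  [4] addr=0x39 blk=14 s=0: L1-HIT | VC [6]
  [5] addr=0x3a blk=14 s=0: L1-HIT | VC [6]
  [6] addr=0x3a blk=14 s=0: L1-HIT | VC [6]
  [7] addr=0x38 blk=14 s=0: L1-HIT | VC [6]
  [8] addr=0x39 blk=14 s=0: L1-HIT | VC [6]
  [9] addr=0x28 blk=10 s=0: MISS | VC [6, 14]
  [10] addr=0x9 blk=2 s=0: MISS | VC [6, 14, 10]
  [11] addr=0x9 blk=2 s=0: L1-HIT | VC [6, 14, 10]
  [12] addr=0x10 blk=4 s=0: MISS | VC [6, 14, 10, 2]
  [13] addr=0xa blk=2 s=0: VC-HIT | VC [6, 14, 10, 4]

MISSES = 5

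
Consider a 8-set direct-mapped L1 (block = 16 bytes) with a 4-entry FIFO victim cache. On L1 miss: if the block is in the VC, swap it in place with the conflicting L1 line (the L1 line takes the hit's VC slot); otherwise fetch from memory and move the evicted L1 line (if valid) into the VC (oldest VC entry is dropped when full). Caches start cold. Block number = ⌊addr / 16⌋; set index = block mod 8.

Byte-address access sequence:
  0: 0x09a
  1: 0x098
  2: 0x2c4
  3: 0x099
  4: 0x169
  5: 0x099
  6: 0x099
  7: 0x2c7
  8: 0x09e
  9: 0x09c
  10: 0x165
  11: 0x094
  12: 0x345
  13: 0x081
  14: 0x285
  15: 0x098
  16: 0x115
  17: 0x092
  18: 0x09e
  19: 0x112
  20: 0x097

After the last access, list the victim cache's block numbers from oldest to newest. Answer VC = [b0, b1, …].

VC = [44, 8, 17]

#0 0x9a→b9/s1 MISS; vc=[]
#1 0x98→b9/s1 L1-HIT; vc=[]
#2 0x2c4→b44/s4 MISS; vc=[]
#3 0x99→b9/s1 L1-HIT; vc=[]
#4 0x169→b22/s6 MISS; vc=[]
#5 0x99→b9/s1 L1-HIT; vc=[]
#6 0x99→b9/s1 L1-HIT; vc=[]
#7 0x2c7→b44/s4 L1-HIT; vc=[]
#8 0x9e→b9/s1 L1-HIT; vc=[]
#9 0x9c→b9/s1 L1-HIT; vc=[]
#10 0x165→b22/s6 L1-HIT; vc=[]
#11 0x94→b9/s1 L1-HIT; vc=[]
#12 0x345→b52/s4 MISS; vc=[44]
#13 0x81→b8/s0 MISS; vc=[44]
#14 0x285→b40/s0 MISS; vc=[44,8]
#15 0x98→b9/s1 L1-HIT; vc=[44,8]
#16 0x115→b17/s1 MISS; vc=[44,8,9]
#17 0x92→b9/s1 VC-HIT; vc=[44,8,17]
#18 0x9e→b9/s1 L1-HIT; vc=[44,8,17]
#19 0x112→b17/s1 VC-HIT; vc=[44,8,9]
#20 0x97→b9/s1 VC-HIT; vc=[44,8,17]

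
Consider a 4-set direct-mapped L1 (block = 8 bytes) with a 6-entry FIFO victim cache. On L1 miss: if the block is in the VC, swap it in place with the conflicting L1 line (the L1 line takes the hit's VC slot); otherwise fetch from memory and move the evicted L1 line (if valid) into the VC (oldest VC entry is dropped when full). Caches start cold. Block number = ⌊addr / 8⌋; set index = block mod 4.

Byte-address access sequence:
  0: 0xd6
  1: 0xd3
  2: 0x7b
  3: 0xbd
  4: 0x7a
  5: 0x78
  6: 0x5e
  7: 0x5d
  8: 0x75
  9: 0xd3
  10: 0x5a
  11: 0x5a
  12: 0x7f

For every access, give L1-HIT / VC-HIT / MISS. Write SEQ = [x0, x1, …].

0: 0xd6 (blk 26, set 2) → MISS  vc=[]
1: 0xd3 (blk 26, set 2) → L1-HIT  vc=[]
2: 0x7b (blk 15, set 3) → MISS  vc=[]
3: 0xbd (blk 23, set 3) → MISS  vc=[15]
4: 0x7a (blk 15, set 3) → VC-HIT  vc=[23]
5: 0x78 (blk 15, set 3) → L1-HIT  vc=[23]
6: 0x5e (blk 11, set 3) → MISS  vc=[23, 15]
7: 0x5d (blk 11, set 3) → L1-HIT  vc=[23, 15]
8: 0x75 (blk 14, set 2) → MISS  vc=[23, 15, 26]
9: 0xd3 (blk 26, set 2) → VC-HIT  vc=[23, 15, 14]
10: 0x5a (blk 11, set 3) → L1-HIT  vc=[23, 15, 14]
11: 0x5a (blk 11, set 3) → L1-HIT  vc=[23, 15, 14]
12: 0x7f (blk 15, set 3) → VC-HIT  vc=[23, 11, 14]

SEQ = [MISS, L1-HIT, MISS, MISS, VC-HIT, L1-HIT, MISS, L1-HIT, MISS, VC-HIT, L1-HIT, L1-HIT, VC-HIT]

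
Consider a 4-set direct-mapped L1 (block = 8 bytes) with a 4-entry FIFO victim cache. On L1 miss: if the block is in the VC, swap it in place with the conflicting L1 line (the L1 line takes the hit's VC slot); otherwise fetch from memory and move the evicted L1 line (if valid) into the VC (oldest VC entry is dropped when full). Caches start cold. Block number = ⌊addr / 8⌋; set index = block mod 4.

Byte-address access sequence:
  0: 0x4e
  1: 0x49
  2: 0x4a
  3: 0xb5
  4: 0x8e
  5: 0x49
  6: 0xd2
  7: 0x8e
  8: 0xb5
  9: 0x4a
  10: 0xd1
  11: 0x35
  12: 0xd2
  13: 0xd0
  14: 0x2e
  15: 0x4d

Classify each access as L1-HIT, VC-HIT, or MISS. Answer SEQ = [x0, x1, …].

0: 0x4e (blk 9, set 1) → MISS  vc=[]
1: 0x49 (blk 9, set 1) → L1-HIT  vc=[]
2: 0x4a (blk 9, set 1) → L1-HIT  vc=[]
3: 0xb5 (blk 22, set 2) → MISS  vc=[]
4: 0x8e (blk 17, set 1) → MISS  vc=[9]
5: 0x49 (blk 9, set 1) → VC-HIT  vc=[17]
6: 0xd2 (blk 26, set 2) → MISS  vc=[17, 22]
7: 0x8e (blk 17, set 1) → VC-HIT  vc=[9, 22]
8: 0xb5 (blk 22, set 2) → VC-HIT  vc=[9, 26]
9: 0x4a (blk 9, set 1) → VC-HIT  vc=[17, 26]
10: 0xd1 (blk 26, set 2) → VC-HIT  vc=[17, 22]
11: 0x35 (blk 6, set 2) → MISS  vc=[17, 22, 26]
12: 0xd2 (blk 26, set 2) → VC-HIT  vc=[17, 22, 6]
13: 0xd0 (blk 26, set 2) → L1-HIT  vc=[17, 22, 6]
14: 0x2e (blk 5, set 1) → MISS  vc=[17, 22, 6, 9]
15: 0x4d (blk 9, set 1) → VC-HIT  vc=[17, 22, 6, 5]

SEQ = [MISS, L1-HIT, L1-HIT, MISS, MISS, VC-HIT, MISS, VC-HIT, VC-HIT, VC-HIT, VC-HIT, MISS, VC-HIT, L1-HIT, MISS, VC-HIT]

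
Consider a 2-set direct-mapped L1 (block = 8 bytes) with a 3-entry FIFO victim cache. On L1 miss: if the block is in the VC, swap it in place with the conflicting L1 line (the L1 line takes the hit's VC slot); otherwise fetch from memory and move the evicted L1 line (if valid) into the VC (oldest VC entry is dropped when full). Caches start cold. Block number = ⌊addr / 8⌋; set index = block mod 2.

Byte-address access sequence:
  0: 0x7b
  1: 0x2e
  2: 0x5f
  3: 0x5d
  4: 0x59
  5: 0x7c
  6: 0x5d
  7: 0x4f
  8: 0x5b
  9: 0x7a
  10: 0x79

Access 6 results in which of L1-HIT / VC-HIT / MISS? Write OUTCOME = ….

#0 0x7b→b15/s1 MISS; vc=[]
#1 0x2e→b5/s1 MISS; vc=[15]
#2 0x5f→b11/s1 MISS; vc=[15,5]
#3 0x5d→b11/s1 L1-HIT; vc=[15,5]
#4 0x59→b11/s1 L1-HIT; vc=[15,5]
#5 0x7c→b15/s1 VC-HIT; vc=[11,5]
#6 0x5d→b11/s1 VC-HIT; vc=[15,5]
#7 0x4f→b9/s1 MISS; vc=[15,5,11]
#8 0x5b→b11/s1 VC-HIT; vc=[15,5,9]
#9 0x7a→b15/s1 VC-HIT; vc=[11,5,9]
#10 0x79→b15/s1 L1-HIT; vc=[11,5,9]

OUTCOME = VC-HIT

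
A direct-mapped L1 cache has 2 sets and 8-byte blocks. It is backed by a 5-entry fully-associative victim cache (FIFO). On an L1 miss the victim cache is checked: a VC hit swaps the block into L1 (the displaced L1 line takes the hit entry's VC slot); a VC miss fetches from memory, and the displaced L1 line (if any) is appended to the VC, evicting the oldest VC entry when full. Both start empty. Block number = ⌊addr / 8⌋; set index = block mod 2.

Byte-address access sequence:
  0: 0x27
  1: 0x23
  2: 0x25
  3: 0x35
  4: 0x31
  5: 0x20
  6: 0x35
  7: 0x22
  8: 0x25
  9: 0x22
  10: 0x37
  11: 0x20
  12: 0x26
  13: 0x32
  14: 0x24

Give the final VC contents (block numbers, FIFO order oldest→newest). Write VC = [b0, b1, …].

VC = [6]

  [0] addr=0x27 blk=4 s=0: MISS | VC []
  [1] addr=0x23 blk=4 s=0: L1-HIT | VC []
  [2] addr=0x25 blk=4 s=0: L1-HIT | VC []
  [3] addr=0x35 blk=6 s=0: MISS | VC [4]
  [4] addr=0x31 blk=6 s=0: L1-HIT | VC [4]
  [5] addr=0x20 blk=4 s=0: VC-HIT | VC [6]
  [6] addr=0x35 blk=6 s=0: VC-HIT | VC [4]
  [7] addr=0x22 blk=4 s=0: VC-HIT | VC [6]
  [8] addr=0x25 blk=4 s=0: L1-HIT | VC [6]
  [9] addr=0x22 blk=4 s=0: L1-HIT | VC [6]
  [10] addr=0x37 blk=6 s=0: VC-HIT | VC [4]
  [11] addr=0x20 blk=4 s=0: VC-HIT | VC [6]
  [12] addr=0x26 blk=4 s=0: L1-HIT | VC [6]
  [13] addr=0x32 blk=6 s=0: VC-HIT | VC [4]
  [14] addr=0x24 blk=4 s=0: VC-HIT | VC [6]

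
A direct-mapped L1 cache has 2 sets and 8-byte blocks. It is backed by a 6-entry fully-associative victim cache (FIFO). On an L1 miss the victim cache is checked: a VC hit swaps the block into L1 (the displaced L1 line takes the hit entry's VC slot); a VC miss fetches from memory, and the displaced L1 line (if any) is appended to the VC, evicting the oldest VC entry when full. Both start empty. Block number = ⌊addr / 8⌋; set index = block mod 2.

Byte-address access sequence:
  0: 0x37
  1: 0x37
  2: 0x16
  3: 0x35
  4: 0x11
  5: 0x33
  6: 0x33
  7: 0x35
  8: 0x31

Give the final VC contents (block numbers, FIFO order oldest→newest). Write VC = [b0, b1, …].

VC = [2]

  [0] addr=0x37 blk=6 s=0: MISS | VC []
  [1] addr=0x37 blk=6 s=0: L1-HIT | VC []
  [2] addr=0x16 blk=2 s=0: MISS | VC [6]
  [3] addr=0x35 blk=6 s=0: VC-HIT | VC [2]
  [4] addr=0x11 blk=2 s=0: VC-HIT | VC [6]
  [5] addr=0x33 blk=6 s=0: VC-HIT | VC [2]
  [6] addr=0x33 blk=6 s=0: L1-HIT | VC [2]
  [7] addr=0x35 blk=6 s=0: L1-HIT | VC [2]
  [8] addr=0x31 blk=6 s=0: L1-HIT | VC [2]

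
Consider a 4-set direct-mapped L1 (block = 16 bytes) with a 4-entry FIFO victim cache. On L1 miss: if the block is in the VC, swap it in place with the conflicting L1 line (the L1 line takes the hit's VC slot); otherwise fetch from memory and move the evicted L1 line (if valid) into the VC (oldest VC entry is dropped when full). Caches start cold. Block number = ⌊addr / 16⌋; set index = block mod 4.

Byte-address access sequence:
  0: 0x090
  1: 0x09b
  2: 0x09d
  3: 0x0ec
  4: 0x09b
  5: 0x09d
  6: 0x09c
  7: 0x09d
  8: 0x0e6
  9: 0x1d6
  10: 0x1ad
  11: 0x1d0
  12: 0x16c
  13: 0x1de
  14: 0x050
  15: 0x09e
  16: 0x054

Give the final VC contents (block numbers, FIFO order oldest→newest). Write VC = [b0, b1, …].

#0 0x90→b9/s1 MISS; vc=[]
#1 0x9b→b9/s1 L1-HIT; vc=[]
#2 0x9d→b9/s1 L1-HIT; vc=[]
#3 0xec→b14/s2 MISS; vc=[]
#4 0x9b→b9/s1 L1-HIT; vc=[]
#5 0x9d→b9/s1 L1-HIT; vc=[]
#6 0x9c→b9/s1 L1-HIT; vc=[]
#7 0x9d→b9/s1 L1-HIT; vc=[]
#8 0xe6→b14/s2 L1-HIT; vc=[]
#9 0x1d6→b29/s1 MISS; vc=[9]
#10 0x1ad→b26/s2 MISS; vc=[9,14]
#11 0x1d0→b29/s1 L1-HIT; vc=[9,14]
#12 0x16c→b22/s2 MISS; vc=[9,14,26]
#13 0x1de→b29/s1 L1-HIT; vc=[9,14,26]
#14 0x50→b5/s1 MISS; vc=[9,14,26,29]
#15 0x9e→b9/s1 VC-HIT; vc=[5,14,26,29]
#16 0x54→b5/s1 VC-HIT; vc=[9,14,26,29]

VC = [9, 14, 26, 29]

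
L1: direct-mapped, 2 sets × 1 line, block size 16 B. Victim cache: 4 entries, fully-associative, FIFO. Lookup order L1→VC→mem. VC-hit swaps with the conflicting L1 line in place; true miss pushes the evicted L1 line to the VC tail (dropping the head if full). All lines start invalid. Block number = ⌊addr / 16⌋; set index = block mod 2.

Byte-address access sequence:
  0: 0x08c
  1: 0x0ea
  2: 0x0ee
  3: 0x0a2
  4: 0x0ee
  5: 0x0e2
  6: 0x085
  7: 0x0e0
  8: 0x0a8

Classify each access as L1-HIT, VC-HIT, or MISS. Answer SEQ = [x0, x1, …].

0: 0x8c (blk 8, set 0) → MISS  vc=[]
1: 0xea (blk 14, set 0) → MISS  vc=[8]
2: 0xee (blk 14, set 0) → L1-HIT  vc=[8]
3: 0xa2 (blk 10, set 0) → MISS  vc=[8, 14]
4: 0xee (blk 14, set 0) → VC-HIT  vc=[8, 10]
5: 0xe2 (blk 14, set 0) → L1-HIT  vc=[8, 10]
6: 0x85 (blk 8, set 0) → VC-HIT  vc=[14, 10]
7: 0xe0 (blk 14, set 0) → VC-HIT  vc=[8, 10]
8: 0xa8 (blk 10, set 0) → VC-HIT  vc=[8, 14]

SEQ = [MISS, MISS, L1-HIT, MISS, VC-HIT, L1-HIT, VC-HIT, VC-HIT, VC-HIT]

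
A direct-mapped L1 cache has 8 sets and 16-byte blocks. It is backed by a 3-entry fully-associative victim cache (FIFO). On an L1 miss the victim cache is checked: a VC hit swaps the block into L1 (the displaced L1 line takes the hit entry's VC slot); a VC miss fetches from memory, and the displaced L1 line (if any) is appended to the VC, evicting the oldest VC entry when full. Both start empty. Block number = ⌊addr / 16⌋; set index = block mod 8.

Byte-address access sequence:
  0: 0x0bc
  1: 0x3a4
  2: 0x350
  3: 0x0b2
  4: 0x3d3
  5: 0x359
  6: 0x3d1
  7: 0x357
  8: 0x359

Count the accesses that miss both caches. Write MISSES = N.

  [0] addr=0xbc blk=11 s=3: MISS | VC []
  [1] addr=0x3a4 blk=58 s=2: MISS | VC []
  [2] addr=0x350 blk=53 s=5: MISS | VC []
  [3] addr=0xb2 blk=11 s=3: L1-HIT | VC []
  [4] addr=0x3d3 blk=61 s=5: MISS | VC [53]
  [5] addr=0x359 blk=53 s=5: VC-HIT | VC [61]
  [6] addr=0x3d1 blk=61 s=5: VC-HIT | VC [53]
  [7] addr=0x357 blk=53 s=5: VC-HIT | VC [61]
  [8] addr=0x359 blk=53 s=5: L1-HIT | VC [61]

MISSES = 4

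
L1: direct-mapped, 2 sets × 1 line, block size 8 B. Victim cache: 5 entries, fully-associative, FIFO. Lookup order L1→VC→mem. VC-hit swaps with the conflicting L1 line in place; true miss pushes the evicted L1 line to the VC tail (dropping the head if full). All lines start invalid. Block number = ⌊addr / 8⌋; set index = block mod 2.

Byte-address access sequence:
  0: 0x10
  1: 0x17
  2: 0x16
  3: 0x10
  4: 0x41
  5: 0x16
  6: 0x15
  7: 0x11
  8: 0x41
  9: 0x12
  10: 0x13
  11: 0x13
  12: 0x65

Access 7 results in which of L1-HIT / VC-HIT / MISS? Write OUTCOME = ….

0: 0x10 (blk 2, set 0) → MISS  vc=[]
1: 0x17 (blk 2, set 0) → L1-HIT  vc=[]
2: 0x16 (blk 2, set 0) → L1-HIT  vc=[]
3: 0x10 (blk 2, set 0) → L1-HIT  vc=[]
4: 0x41 (blk 8, set 0) → MISS  vc=[2]
5: 0x16 (blk 2, set 0) → VC-HIT  vc=[8]
6: 0x15 (blk 2, set 0) → L1-HIT  vc=[8]
7: 0x11 (blk 2, set 0) → L1-HIT  vc=[8]
8: 0x41 (blk 8, set 0) → VC-HIT  vc=[2]
9: 0x12 (blk 2, set 0) → VC-HIT  vc=[8]
10: 0x13 (blk 2, set 0) → L1-HIT  vc=[8]
11: 0x13 (blk 2, set 0) → L1-HIT  vc=[8]
12: 0x65 (blk 12, set 0) → MISS  vc=[8, 2]

OUTCOME = L1-HIT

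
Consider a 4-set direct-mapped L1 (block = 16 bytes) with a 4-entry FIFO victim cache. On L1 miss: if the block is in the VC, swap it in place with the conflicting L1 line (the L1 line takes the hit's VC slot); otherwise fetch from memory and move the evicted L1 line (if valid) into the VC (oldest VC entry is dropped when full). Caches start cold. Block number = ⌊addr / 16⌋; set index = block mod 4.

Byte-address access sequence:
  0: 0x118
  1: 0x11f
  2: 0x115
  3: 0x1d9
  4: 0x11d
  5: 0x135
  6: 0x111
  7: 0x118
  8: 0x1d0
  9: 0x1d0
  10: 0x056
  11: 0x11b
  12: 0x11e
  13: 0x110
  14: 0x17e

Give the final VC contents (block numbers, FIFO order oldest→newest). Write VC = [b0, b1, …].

  [0] addr=0x118 blk=17 s=1: MISS | VC []
  [1] addr=0x11f blk=17 s=1: L1-HIT | VC []
  [2] addr=0x115 blk=17 s=1: L1-HIT | VC []
  [3] addr=0x1d9 blk=29 s=1: MISS | VC [17]
  [4] addr=0x11d blk=17 s=1: VC-HIT | VC [29]
  [5] addr=0x135 blk=19 s=3: MISS | VC [29]
  [6] addr=0x111 blk=17 s=1: L1-HIT | VC [29]
  [7] addr=0x118 blk=17 s=1: L1-HIT | VC [29]
  [8] addr=0x1d0 blk=29 s=1: VC-HIT | VC [17]
  [9] addr=0x1d0 blk=29 s=1: L1-HIT | VC [17]
  [10] addr=0x56 blk=5 s=1: MISS | VC [17, 29]
  [11] addr=0x11b blk=17 s=1: VC-HIT | VC [5, 29]
  [12] addr=0x11e blk=17 s=1: L1-HIT | VC [5, 29]
  [13] addr=0x110 blk=17 s=1: L1-HIT | VC [5, 29]
  [14] addr=0x17e blk=23 s=3: MISS | VC [5, 29, 19]

VC = [5, 29, 19]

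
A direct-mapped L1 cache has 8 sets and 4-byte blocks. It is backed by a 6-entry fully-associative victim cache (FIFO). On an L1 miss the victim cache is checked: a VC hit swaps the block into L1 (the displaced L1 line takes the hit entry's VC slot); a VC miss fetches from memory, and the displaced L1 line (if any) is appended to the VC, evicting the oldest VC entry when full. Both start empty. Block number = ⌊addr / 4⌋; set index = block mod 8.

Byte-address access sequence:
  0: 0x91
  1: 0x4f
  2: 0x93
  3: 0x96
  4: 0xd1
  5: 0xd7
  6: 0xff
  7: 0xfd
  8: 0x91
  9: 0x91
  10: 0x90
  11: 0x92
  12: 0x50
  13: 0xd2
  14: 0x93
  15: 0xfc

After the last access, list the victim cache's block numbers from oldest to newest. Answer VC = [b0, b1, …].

#0 0x91→b36/s4 MISS; vc=[]
#1 0x4f→b19/s3 MISS; vc=[]
#2 0x93→b36/s4 L1-HIT; vc=[]
#3 0x96→b37/s5 MISS; vc=[]
#4 0xd1→b52/s4 MISS; vc=[36]
#5 0xd7→b53/s5 MISS; vc=[36,37]
#6 0xff→b63/s7 MISS; vc=[36,37]
#7 0xfd→b63/s7 L1-HIT; vc=[36,37]
#8 0x91→b36/s4 VC-HIT; vc=[52,37]
#9 0x91→b36/s4 L1-HIT; vc=[52,37]
#10 0x90→b36/s4 L1-HIT; vc=[52,37]
#11 0x92→b36/s4 L1-HIT; vc=[52,37]
#12 0x50→b20/s4 MISS; vc=[52,37,36]
#13 0xd2→b52/s4 VC-HIT; vc=[20,37,36]
#14 0x93→b36/s4 VC-HIT; vc=[20,37,52]
#15 0xfc→b63/s7 L1-HIT; vc=[20,37,52]

VC = [20, 37, 52]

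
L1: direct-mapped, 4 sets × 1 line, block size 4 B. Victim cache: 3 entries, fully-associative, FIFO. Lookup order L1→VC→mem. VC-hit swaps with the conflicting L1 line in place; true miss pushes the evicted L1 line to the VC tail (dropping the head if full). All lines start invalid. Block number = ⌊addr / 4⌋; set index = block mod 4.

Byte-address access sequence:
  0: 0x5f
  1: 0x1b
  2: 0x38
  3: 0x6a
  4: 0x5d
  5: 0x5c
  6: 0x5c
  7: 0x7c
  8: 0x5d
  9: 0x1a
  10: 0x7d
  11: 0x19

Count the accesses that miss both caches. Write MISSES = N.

MISSES = 5

0: 0x5f (blk 23, set 3) → MISS  vc=[]
1: 0x1b (blk 6, set 2) → MISS  vc=[]
2: 0x38 (blk 14, set 2) → MISS  vc=[6]
3: 0x6a (blk 26, set 2) → MISS  vc=[6, 14]
4: 0x5d (blk 23, set 3) → L1-HIT  vc=[6, 14]
5: 0x5c (blk 23, set 3) → L1-HIT  vc=[6, 14]
6: 0x5c (blk 23, set 3) → L1-HIT  vc=[6, 14]
7: 0x7c (blk 31, set 3) → MISS  vc=[6, 14, 23]
8: 0x5d (blk 23, set 3) → VC-HIT  vc=[6, 14, 31]
9: 0x1a (blk 6, set 2) → VC-HIT  vc=[26, 14, 31]
10: 0x7d (blk 31, set 3) → VC-HIT  vc=[26, 14, 23]
11: 0x19 (blk 6, set 2) → L1-HIT  vc=[26, 14, 23]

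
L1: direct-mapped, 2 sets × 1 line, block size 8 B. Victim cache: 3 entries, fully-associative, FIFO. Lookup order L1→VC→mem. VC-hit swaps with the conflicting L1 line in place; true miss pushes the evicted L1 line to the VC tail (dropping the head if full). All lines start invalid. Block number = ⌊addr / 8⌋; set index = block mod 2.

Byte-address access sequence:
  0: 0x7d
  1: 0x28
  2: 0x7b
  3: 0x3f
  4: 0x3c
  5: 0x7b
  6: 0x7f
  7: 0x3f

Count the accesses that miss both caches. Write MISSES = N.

MISSES = 3

0: 0x7d (blk 15, set 1) → MISS  vc=[]
1: 0x28 (blk 5, set 1) → MISS  vc=[15]
2: 0x7b (blk 15, set 1) → VC-HIT  vc=[5]
3: 0x3f (blk 7, set 1) → MISS  vc=[5, 15]
4: 0x3c (blk 7, set 1) → L1-HIT  vc=[5, 15]
5: 0x7b (blk 15, set 1) → VC-HIT  vc=[5, 7]
6: 0x7f (blk 15, set 1) → L1-HIT  vc=[5, 7]
7: 0x3f (blk 7, set 1) → VC-HIT  vc=[5, 15]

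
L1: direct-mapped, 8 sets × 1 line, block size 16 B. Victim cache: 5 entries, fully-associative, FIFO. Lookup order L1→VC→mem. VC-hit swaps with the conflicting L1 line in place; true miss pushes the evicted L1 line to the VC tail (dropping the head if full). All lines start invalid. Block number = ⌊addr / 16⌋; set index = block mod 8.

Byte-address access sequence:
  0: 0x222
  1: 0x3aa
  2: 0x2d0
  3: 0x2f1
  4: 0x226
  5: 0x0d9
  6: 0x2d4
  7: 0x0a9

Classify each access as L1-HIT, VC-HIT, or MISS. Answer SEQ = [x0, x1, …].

SEQ = [MISS, MISS, MISS, MISS, VC-HIT, MISS, VC-HIT, MISS]

0: 0x222 (blk 34, set 2) → MISS  vc=[]
1: 0x3aa (blk 58, set 2) → MISS  vc=[34]
2: 0x2d0 (blk 45, set 5) → MISS  vc=[34]
3: 0x2f1 (blk 47, set 7) → MISS  vc=[34]
4: 0x226 (blk 34, set 2) → VC-HIT  vc=[58]
5: 0xd9 (blk 13, set 5) → MISS  vc=[58, 45]
6: 0x2d4 (blk 45, set 5) → VC-HIT  vc=[58, 13]
7: 0xa9 (blk 10, set 2) → MISS  vc=[58, 13, 34]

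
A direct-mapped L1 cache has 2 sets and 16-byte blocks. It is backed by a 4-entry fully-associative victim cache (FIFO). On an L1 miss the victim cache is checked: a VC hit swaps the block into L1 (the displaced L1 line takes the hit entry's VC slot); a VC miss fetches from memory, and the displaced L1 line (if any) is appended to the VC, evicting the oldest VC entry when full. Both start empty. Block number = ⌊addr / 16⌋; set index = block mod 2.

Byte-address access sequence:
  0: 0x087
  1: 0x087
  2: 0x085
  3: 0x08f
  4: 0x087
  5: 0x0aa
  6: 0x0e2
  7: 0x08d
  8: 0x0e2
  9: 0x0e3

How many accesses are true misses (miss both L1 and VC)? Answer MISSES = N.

  [0] addr=0x87 blk=8 s=0: MISS | VC []
  [1] addr=0x87 blk=8 s=0: L1-HIT | VC []
  [2] addr=0x85 blk=8 s=0: L1-HIT | VC []
  [3] addr=0x8f blk=8 s=0: L1-HIT | VC []
  [4] addr=0x87 blk=8 s=0: L1-HIT | VC []
  [5] addr=0xaa blk=10 s=0: MISS | VC [8]
  [6] addr=0xe2 blk=14 s=0: MISS | VC [8, 10]
  [7] addr=0x8d blk=8 s=0: VC-HIT | VC [14, 10]
  [8] addr=0xe2 blk=14 s=0: VC-HIT | VC [8, 10]
  [9] addr=0xe3 blk=14 s=0: L1-HIT | VC [8, 10]

MISSES = 3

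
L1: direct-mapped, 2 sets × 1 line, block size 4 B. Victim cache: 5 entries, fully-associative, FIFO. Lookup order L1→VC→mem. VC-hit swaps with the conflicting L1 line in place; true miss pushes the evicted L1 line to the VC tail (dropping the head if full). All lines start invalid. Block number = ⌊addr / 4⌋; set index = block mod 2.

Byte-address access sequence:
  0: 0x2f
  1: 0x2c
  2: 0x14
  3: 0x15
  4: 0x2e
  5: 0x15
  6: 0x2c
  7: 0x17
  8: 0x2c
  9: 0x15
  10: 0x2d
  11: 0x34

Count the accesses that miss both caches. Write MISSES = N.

MISSES = 3

  [0] addr=0x2f blk=11 s=1: MISS | VC []
  [1] addr=0x2c blk=11 s=1: L1-HIT | VC []
  [2] addr=0x14 blk=5 s=1: MISS | VC [11]
  [3] addr=0x15 blk=5 s=1: L1-HIT | VC [11]
  [4] addr=0x2e blk=11 s=1: VC-HIT | VC [5]
  [5] addr=0x15 blk=5 s=1: VC-HIT | VC [11]
  [6] addr=0x2c blk=11 s=1: VC-HIT | VC [5]
  [7] addr=0x17 blk=5 s=1: VC-HIT | VC [11]
  [8] addr=0x2c blk=11 s=1: VC-HIT | VC [5]
  [9] addr=0x15 blk=5 s=1: VC-HIT | VC [11]
  [10] addr=0x2d blk=11 s=1: VC-HIT | VC [5]
  [11] addr=0x34 blk=13 s=1: MISS | VC [5, 11]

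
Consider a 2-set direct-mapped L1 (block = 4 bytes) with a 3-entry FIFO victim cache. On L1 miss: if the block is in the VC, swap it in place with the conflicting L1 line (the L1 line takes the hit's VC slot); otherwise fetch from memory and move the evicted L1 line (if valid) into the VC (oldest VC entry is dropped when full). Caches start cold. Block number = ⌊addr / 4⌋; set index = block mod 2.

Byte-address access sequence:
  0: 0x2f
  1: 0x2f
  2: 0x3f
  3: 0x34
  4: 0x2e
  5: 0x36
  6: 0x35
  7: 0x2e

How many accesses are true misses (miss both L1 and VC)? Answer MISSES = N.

MISSES = 3

#0 0x2f→b11/s1 MISS; vc=[]
#1 0x2f→b11/s1 L1-HIT; vc=[]
#2 0x3f→b15/s1 MISS; vc=[11]
#3 0x34→b13/s1 MISS; vc=[11,15]
#4 0x2e→b11/s1 VC-HIT; vc=[13,15]
#5 0x36→b13/s1 VC-HIT; vc=[11,15]
#6 0x35→b13/s1 L1-HIT; vc=[11,15]
#7 0x2e→b11/s1 VC-HIT; vc=[13,15]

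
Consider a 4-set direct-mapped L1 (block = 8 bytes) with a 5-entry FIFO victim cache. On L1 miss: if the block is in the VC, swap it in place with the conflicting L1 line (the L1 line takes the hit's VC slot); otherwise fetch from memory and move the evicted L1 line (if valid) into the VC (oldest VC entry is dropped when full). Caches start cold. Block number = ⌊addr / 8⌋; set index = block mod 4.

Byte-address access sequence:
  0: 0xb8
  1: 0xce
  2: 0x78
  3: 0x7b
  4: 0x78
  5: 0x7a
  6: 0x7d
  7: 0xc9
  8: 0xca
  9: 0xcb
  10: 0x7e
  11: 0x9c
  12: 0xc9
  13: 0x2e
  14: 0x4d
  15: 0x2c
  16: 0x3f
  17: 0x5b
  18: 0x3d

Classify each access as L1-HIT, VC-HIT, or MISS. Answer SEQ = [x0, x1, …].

SEQ = [MISS, MISS, MISS, L1-HIT, L1-HIT, L1-HIT, L1-HIT, L1-HIT, L1-HIT, L1-HIT, L1-HIT, MISS, L1-HIT, MISS, MISS, VC-HIT, MISS, MISS, VC-HIT]

#0 0xb8→b23/s3 MISS; vc=[]
#1 0xce→b25/s1 MISS; vc=[]
#2 0x78→b15/s3 MISS; vc=[23]
#3 0x7b→b15/s3 L1-HIT; vc=[23]
#4 0x78→b15/s3 L1-HIT; vc=[23]
#5 0x7a→b15/s3 L1-HIT; vc=[23]
#6 0x7d→b15/s3 L1-HIT; vc=[23]
#7 0xc9→b25/s1 L1-HIT; vc=[23]
#8 0xca→b25/s1 L1-HIT; vc=[23]
#9 0xcb→b25/s1 L1-HIT; vc=[23]
#10 0x7e→b15/s3 L1-HIT; vc=[23]
#11 0x9c→b19/s3 MISS; vc=[23,15]
#12 0xc9→b25/s1 L1-HIT; vc=[23,15]
#13 0x2e→b5/s1 MISS; vc=[23,15,25]
#14 0x4d→b9/s1 MISS; vc=[23,15,25,5]
#15 0x2c→b5/s1 VC-HIT; vc=[23,15,25,9]
#16 0x3f→b7/s3 MISS; vc=[23,15,25,9,19]
#17 0x5b→b11/s3 MISS; vc=[15,25,9,19,7]
#18 0x3d→b7/s3 VC-HIT; vc=[15,25,9,19,11]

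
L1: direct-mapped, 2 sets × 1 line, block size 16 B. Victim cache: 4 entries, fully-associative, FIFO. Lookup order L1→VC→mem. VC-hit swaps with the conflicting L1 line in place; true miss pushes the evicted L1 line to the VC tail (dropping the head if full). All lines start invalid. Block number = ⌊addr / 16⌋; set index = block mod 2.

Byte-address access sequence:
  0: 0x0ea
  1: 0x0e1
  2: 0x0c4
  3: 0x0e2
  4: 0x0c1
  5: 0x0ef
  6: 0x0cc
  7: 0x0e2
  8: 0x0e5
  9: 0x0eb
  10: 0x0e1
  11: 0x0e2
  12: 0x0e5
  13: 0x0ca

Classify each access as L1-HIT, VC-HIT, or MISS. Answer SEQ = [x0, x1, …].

#0 0xea→b14/s0 MISS; vc=[]
#1 0xe1→b14/s0 L1-HIT; vc=[]
#2 0xc4→b12/s0 MISS; vc=[14]
#3 0xe2→b14/s0 VC-HIT; vc=[12]
#4 0xc1→b12/s0 VC-HIT; vc=[14]
#5 0xef→b14/s0 VC-HIT; vc=[12]
#6 0xcc→b12/s0 VC-HIT; vc=[14]
#7 0xe2→b14/s0 VC-HIT; vc=[12]
#8 0xe5→b14/s0 L1-HIT; vc=[12]
#9 0xeb→b14/s0 L1-HIT; vc=[12]
#10 0xe1→b14/s0 L1-HIT; vc=[12]
#11 0xe2→b14/s0 L1-HIT; vc=[12]
#12 0xe5→b14/s0 L1-HIT; vc=[12]
#13 0xca→b12/s0 VC-HIT; vc=[14]

SEQ = [MISS, L1-HIT, MISS, VC-HIT, VC-HIT, VC-HIT, VC-HIT, VC-HIT, L1-HIT, L1-HIT, L1-HIT, L1-HIT, L1-HIT, VC-HIT]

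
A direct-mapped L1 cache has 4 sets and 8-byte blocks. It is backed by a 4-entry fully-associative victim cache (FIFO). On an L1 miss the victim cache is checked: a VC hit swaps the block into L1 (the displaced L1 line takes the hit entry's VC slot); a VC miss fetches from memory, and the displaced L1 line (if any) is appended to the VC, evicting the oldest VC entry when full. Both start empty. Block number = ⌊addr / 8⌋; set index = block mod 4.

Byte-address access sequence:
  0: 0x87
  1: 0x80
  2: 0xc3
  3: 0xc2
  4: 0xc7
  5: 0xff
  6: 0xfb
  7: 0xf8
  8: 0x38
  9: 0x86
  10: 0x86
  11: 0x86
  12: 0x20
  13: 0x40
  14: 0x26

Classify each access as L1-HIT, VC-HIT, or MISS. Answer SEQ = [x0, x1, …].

SEQ = [MISS, L1-HIT, MISS, L1-HIT, L1-HIT, MISS, L1-HIT, L1-HIT, MISS, VC-HIT, L1-HIT, L1-HIT, MISS, MISS, VC-HIT]

0: 0x87 (blk 16, set 0) → MISS  vc=[]
1: 0x80 (blk 16, set 0) → L1-HIT  vc=[]
2: 0xc3 (blk 24, set 0) → MISS  vc=[16]
3: 0xc2 (blk 24, set 0) → L1-HIT  vc=[16]
4: 0xc7 (blk 24, set 0) → L1-HIT  vc=[16]
5: 0xff (blk 31, set 3) → MISS  vc=[16]
6: 0xfb (blk 31, set 3) → L1-HIT  vc=[16]
7: 0xf8 (blk 31, set 3) → L1-HIT  vc=[16]
8: 0x38 (blk 7, set 3) → MISS  vc=[16, 31]
9: 0x86 (blk 16, set 0) → VC-HIT  vc=[24, 31]
10: 0x86 (blk 16, set 0) → L1-HIT  vc=[24, 31]
11: 0x86 (blk 16, set 0) → L1-HIT  vc=[24, 31]
12: 0x20 (blk 4, set 0) → MISS  vc=[24, 31, 16]
13: 0x40 (blk 8, set 0) → MISS  vc=[24, 31, 16, 4]
14: 0x26 (blk 4, set 0) → VC-HIT  vc=[24, 31, 16, 8]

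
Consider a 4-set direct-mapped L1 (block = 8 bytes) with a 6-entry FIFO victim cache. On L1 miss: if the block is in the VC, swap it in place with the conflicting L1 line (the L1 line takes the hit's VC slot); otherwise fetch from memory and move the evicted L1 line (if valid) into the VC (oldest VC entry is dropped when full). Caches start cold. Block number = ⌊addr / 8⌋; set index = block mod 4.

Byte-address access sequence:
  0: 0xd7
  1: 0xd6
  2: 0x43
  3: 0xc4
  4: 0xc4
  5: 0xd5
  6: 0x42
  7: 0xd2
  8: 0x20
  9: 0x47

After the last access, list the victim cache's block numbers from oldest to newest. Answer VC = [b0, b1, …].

#0 0xd7→b26/s2 MISS; vc=[]
#1 0xd6→b26/s2 L1-HIT; vc=[]
#2 0x43→b8/s0 MISS; vc=[]
#3 0xc4→b24/s0 MISS; vc=[8]
#4 0xc4→b24/s0 L1-HIT; vc=[8]
#5 0xd5→b26/s2 L1-HIT; vc=[8]
#6 0x42→b8/s0 VC-HIT; vc=[24]
#7 0xd2→b26/s2 L1-HIT; vc=[24]
#8 0x20→b4/s0 MISS; vc=[24,8]
#9 0x47→b8/s0 VC-HIT; vc=[24,4]

VC = [24, 4]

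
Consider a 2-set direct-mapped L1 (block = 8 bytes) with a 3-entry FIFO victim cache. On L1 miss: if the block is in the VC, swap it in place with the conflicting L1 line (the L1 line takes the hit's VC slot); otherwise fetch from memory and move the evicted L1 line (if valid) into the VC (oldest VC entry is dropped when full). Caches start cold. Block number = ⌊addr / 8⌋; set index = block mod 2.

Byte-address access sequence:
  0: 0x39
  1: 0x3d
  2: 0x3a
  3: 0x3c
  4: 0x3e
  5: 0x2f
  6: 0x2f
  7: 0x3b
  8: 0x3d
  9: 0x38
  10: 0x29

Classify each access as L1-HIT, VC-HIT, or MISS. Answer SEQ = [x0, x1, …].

SEQ = [MISS, L1-HIT, L1-HIT, L1-HIT, L1-HIT, MISS, L1-HIT, VC-HIT, L1-HIT, L1-HIT, VC-HIT]

0: 0x39 (blk 7, set 1) → MISS  vc=[]
1: 0x3d (blk 7, set 1) → L1-HIT  vc=[]
2: 0x3a (blk 7, set 1) → L1-HIT  vc=[]
3: 0x3c (blk 7, set 1) → L1-HIT  vc=[]
4: 0x3e (blk 7, set 1) → L1-HIT  vc=[]
5: 0x2f (blk 5, set 1) → MISS  vc=[7]
6: 0x2f (blk 5, set 1) → L1-HIT  vc=[7]
7: 0x3b (blk 7, set 1) → VC-HIT  vc=[5]
8: 0x3d (blk 7, set 1) → L1-HIT  vc=[5]
9: 0x38 (blk 7, set 1) → L1-HIT  vc=[5]
10: 0x29 (blk 5, set 1) → VC-HIT  vc=[7]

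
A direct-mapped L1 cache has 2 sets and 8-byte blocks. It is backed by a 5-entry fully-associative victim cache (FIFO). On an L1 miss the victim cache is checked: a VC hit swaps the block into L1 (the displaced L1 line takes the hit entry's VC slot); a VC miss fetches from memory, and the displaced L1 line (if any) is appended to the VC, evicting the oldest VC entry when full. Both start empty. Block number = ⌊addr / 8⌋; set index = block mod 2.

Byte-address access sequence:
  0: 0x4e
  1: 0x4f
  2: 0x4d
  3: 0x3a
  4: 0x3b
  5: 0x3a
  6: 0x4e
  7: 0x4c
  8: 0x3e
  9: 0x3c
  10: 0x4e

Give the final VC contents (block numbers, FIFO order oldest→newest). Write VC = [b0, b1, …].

VC = [7]

#0 0x4e→b9/s1 MISS; vc=[]
#1 0x4f→b9/s1 L1-HIT; vc=[]
#2 0x4d→b9/s1 L1-HIT; vc=[]
#3 0x3a→b7/s1 MISS; vc=[9]
#4 0x3b→b7/s1 L1-HIT; vc=[9]
#5 0x3a→b7/s1 L1-HIT; vc=[9]
#6 0x4e→b9/s1 VC-HIT; vc=[7]
#7 0x4c→b9/s1 L1-HIT; vc=[7]
#8 0x3e→b7/s1 VC-HIT; vc=[9]
#9 0x3c→b7/s1 L1-HIT; vc=[9]
#10 0x4e→b9/s1 VC-HIT; vc=[7]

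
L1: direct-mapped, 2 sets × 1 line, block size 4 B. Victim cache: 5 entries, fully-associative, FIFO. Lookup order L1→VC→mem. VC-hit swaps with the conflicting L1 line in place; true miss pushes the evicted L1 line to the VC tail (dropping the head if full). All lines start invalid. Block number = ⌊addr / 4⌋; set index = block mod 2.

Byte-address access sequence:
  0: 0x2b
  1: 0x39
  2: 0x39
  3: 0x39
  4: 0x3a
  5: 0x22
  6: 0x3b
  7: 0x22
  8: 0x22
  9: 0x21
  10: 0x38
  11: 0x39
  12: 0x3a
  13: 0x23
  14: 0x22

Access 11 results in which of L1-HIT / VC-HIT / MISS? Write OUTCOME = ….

  [0] addr=0x2b blk=10 s=0: MISS | VC []
  [1] addr=0x39 blk=14 s=0: MISS | VC [10]
  [2] addr=0x39 blk=14 s=0: L1-HIT | VC [10]
  [3] addr=0x39 blk=14 s=0: L1-HIT | VC [10]
  [4] addr=0x3a blk=14 s=0: L1-HIT | VC [10]
  [5] addr=0x22 blk=8 s=0: MISS | VC [10, 14]
  [6] addr=0x3b blk=14 s=0: VC-HIT | VC [10, 8]
  [7] addr=0x22 blk=8 s=0: VC-HIT | VC [10, 14]
  [8] addr=0x22 blk=8 s=0: L1-HIT | VC [10, 14]
  [9] addr=0x21 blk=8 s=0: L1-HIT | VC [10, 14]
  [10] addr=0x38 blk=14 s=0: VC-HIT | VC [10, 8]
  [11] addr=0x39 blk=14 s=0: L1-HIT | VC [10, 8]
  [12] addr=0x3a blk=14 s=0: L1-HIT | VC [10, 8]
  [13] addr=0x23 blk=8 s=0: VC-HIT | VC [10, 14]
  [14] addr=0x22 blk=8 s=0: L1-HIT | VC [10, 14]

OUTCOME = L1-HIT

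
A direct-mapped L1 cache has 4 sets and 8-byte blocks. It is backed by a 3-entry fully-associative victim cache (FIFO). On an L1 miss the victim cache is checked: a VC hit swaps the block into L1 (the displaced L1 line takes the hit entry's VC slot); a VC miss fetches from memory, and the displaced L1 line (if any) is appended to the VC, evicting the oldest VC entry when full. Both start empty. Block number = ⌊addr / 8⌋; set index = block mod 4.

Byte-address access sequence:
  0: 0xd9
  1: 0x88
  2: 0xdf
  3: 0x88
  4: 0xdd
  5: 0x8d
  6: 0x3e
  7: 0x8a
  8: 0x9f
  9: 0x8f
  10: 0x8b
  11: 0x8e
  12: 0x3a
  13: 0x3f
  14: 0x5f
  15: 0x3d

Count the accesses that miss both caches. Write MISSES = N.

#0 0xd9→b27/s3 MISS; vc=[]
#1 0x88→b17/s1 MISS; vc=[]
#2 0xdf→b27/s3 L1-HIT; vc=[]
#3 0x88→b17/s1 L1-HIT; vc=[]
#4 0xdd→b27/s3 L1-HIT; vc=[]
#5 0x8d→b17/s1 L1-HIT; vc=[]
#6 0x3e→b7/s3 MISS; vc=[27]
#7 0x8a→b17/s1 L1-HIT; vc=[27]
#8 0x9f→b19/s3 MISS; vc=[27,7]
#9 0x8f→b17/s1 L1-HIT; vc=[27,7]
#10 0x8b→b17/s1 L1-HIT; vc=[27,7]
#11 0x8e→b17/s1 L1-HIT; vc=[27,7]
#12 0x3a→b7/s3 VC-HIT; vc=[27,19]
#13 0x3f→b7/s3 L1-HIT; vc=[27,19]
#14 0x5f→b11/s3 MISS; vc=[27,19,7]
#15 0x3d→b7/s3 VC-HIT; vc=[27,19,11]

MISSES = 5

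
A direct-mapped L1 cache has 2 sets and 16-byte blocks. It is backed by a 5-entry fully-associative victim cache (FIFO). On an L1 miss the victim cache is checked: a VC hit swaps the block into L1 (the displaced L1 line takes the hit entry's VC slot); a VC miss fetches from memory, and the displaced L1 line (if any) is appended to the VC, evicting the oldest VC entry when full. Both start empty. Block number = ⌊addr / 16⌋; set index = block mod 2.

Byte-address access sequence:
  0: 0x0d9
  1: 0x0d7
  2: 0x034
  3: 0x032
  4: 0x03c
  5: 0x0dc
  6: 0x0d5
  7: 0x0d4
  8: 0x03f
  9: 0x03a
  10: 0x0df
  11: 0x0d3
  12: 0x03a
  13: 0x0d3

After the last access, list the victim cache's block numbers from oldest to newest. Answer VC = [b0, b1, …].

VC = [3]

  [0] addr=0xd9 blk=13 s=1: MISS | VC []
  [1] addr=0xd7 blk=13 s=1: L1-HIT | VC []
  [2] addr=0x34 blk=3 s=1: MISS | VC [13]
  [3] addr=0x32 blk=3 s=1: L1-HIT | VC [13]
  [4] addr=0x3c blk=3 s=1: L1-HIT | VC [13]
  [5] addr=0xdc blk=13 s=1: VC-HIT | VC [3]
  [6] addr=0xd5 blk=13 s=1: L1-HIT | VC [3]
  [7] addr=0xd4 blk=13 s=1: L1-HIT | VC [3]
  [8] addr=0x3f blk=3 s=1: VC-HIT | VC [13]
  [9] addr=0x3a blk=3 s=1: L1-HIT | VC [13]
  [10] addr=0xdf blk=13 s=1: VC-HIT | VC [3]
  [11] addr=0xd3 blk=13 s=1: L1-HIT | VC [3]
  [12] addr=0x3a blk=3 s=1: VC-HIT | VC [13]
  [13] addr=0xd3 blk=13 s=1: VC-HIT | VC [3]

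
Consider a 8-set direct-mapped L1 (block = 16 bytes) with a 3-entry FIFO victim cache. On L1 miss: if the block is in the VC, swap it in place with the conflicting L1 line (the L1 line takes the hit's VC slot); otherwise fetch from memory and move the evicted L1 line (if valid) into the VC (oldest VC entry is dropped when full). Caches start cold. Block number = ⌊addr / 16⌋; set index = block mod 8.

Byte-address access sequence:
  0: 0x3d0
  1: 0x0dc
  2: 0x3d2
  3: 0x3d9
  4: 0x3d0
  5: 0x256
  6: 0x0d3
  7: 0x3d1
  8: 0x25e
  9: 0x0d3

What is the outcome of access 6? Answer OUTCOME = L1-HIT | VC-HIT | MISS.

OUTCOME = VC-HIT

  [0] addr=0x3d0 blk=61 s=5: MISS | VC []
  [1] addr=0xdc blk=13 s=5: MISS | VC [61]
  [2] addr=0x3d2 blk=61 s=5: VC-HIT | VC [13]
  [3] addr=0x3d9 blk=61 s=5: L1-HIT | VC [13]
  [4] addr=0x3d0 blk=61 s=5: L1-HIT | VC [13]
  [5] addr=0x256 blk=37 s=5: MISS | VC [13, 61]
  [6] addr=0xd3 blk=13 s=5: VC-HIT | VC [37, 61]
  [7] addr=0x3d1 blk=61 s=5: VC-HIT | VC [37, 13]
  [8] addr=0x25e blk=37 s=5: VC-HIT | VC [61, 13]
  [9] addr=0xd3 blk=13 s=5: VC-HIT | VC [61, 37]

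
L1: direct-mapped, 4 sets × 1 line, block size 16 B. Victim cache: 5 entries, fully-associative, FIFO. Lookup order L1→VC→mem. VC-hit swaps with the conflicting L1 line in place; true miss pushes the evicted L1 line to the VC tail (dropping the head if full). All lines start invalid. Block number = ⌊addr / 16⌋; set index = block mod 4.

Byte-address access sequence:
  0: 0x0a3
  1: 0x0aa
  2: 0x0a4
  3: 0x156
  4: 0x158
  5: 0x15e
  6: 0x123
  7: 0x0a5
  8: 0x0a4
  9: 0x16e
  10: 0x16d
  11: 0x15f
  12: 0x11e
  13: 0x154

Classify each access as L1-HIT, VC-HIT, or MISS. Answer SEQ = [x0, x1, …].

#0 0xa3→b10/s2 MISS; vc=[]
#1 0xaa→b10/s2 L1-HIT; vc=[]
#2 0xa4→b10/s2 L1-HIT; vc=[]
#3 0x156→b21/s1 MISS; vc=[]
#4 0x158→b21/s1 L1-HIT; vc=[]
#5 0x15e→b21/s1 L1-HIT; vc=[]
#6 0x123→b18/s2 MISS; vc=[10]
#7 0xa5→b10/s2 VC-HIT; vc=[18]
#8 0xa4→b10/s2 L1-HIT; vc=[18]
#9 0x16e→b22/s2 MISS; vc=[18,10]
#10 0x16d→b22/s2 L1-HIT; vc=[18,10]
#11 0x15f→b21/s1 L1-HIT; vc=[18,10]
#12 0x11e→b17/s1 MISS; vc=[18,10,21]
#13 0x154→b21/s1 VC-HIT; vc=[18,10,17]

SEQ = [MISS, L1-HIT, L1-HIT, MISS, L1-HIT, L1-HIT, MISS, VC-HIT, L1-HIT, MISS, L1-HIT, L1-HIT, MISS, VC-HIT]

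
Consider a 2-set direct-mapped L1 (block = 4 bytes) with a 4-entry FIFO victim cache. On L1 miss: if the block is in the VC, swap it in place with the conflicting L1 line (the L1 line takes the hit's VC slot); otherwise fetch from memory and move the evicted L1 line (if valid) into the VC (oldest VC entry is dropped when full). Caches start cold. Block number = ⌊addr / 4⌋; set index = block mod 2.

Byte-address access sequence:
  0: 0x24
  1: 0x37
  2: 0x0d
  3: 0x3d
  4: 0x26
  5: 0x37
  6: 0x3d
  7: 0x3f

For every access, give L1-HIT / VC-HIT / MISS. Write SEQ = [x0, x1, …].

  [0] addr=0x24 blk=9 s=1: MISS | VC []
  [1] addr=0x37 blk=13 s=1: MISS | VC [9]
  [2] addr=0xd blk=3 s=1: MISS | VC [9, 13]
  [3] addr=0x3d blk=15 s=1: MISS | VC [9, 13, 3]
  [4] addr=0x26 blk=9 s=1: VC-HIT | VC [15, 13, 3]
  [5] addr=0x37 blk=13 s=1: VC-HIT | VC [15, 9, 3]
  [6] addr=0x3d blk=15 s=1: VC-HIT | VC [13, 9, 3]
  [7] addr=0x3f blk=15 s=1: L1-HIT | VC [13, 9, 3]

SEQ = [MISS, MISS, MISS, MISS, VC-HIT, VC-HIT, VC-HIT, L1-HIT]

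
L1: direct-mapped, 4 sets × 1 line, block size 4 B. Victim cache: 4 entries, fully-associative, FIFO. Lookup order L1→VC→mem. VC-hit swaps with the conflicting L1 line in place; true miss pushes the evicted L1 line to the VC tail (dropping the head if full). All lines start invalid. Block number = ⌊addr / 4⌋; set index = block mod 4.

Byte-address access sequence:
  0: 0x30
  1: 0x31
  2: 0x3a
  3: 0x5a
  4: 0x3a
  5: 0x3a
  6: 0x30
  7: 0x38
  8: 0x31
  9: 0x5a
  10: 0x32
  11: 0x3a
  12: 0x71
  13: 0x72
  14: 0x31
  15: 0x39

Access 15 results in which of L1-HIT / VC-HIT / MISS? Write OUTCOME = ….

OUTCOME = L1-HIT

  [0] addr=0x30 blk=12 s=0: MISS | VC []
  [1] addr=0x31 blk=12 s=0: L1-HIT | VC []
  [2] addr=0x3a blk=14 s=2: MISS | VC []
  [3] addr=0x5a blk=22 s=2: MISS | VC [14]
  [4] addr=0x3a blk=14 s=2: VC-HIT | VC [22]
  [5] addr=0x3a blk=14 s=2: L1-HIT | VC [22]
  [6] addr=0x30 blk=12 s=0: L1-HIT | VC [22]
  [7] addr=0x38 blk=14 s=2: L1-HIT | VC [22]
  [8] addr=0x31 blk=12 s=0: L1-HIT | VC [22]
  [9] addr=0x5a blk=22 s=2: VC-HIT | VC [14]
  [10] addr=0x32 blk=12 s=0: L1-HIT | VC [14]
  [11] addr=0x3a blk=14 s=2: VC-HIT | VC [22]
  [12] addr=0x71 blk=28 s=0: MISS | VC [22, 12]
  [13] addr=0x72 blk=28 s=0: L1-HIT | VC [22, 12]
  [14] addr=0x31 blk=12 s=0: VC-HIT | VC [22, 28]
  [15] addr=0x39 blk=14 s=2: L1-HIT | VC [22, 28]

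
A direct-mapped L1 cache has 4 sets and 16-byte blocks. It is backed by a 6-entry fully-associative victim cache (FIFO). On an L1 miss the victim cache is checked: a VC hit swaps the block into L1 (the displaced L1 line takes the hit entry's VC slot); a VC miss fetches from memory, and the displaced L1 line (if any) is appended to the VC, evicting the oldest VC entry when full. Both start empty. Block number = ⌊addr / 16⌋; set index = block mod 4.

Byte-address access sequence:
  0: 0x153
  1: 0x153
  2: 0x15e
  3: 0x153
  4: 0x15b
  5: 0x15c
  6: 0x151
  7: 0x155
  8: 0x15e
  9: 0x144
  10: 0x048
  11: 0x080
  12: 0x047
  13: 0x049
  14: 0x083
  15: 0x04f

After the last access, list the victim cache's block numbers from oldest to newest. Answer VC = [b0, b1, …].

#0 0x153→b21/s1 MISS; vc=[]
#1 0x153→b21/s1 L1-HIT; vc=[]
#2 0x15e→b21/s1 L1-HIT; vc=[]
#3 0x153→b21/s1 L1-HIT; vc=[]
#4 0x15b→b21/s1 L1-HIT; vc=[]
#5 0x15c→b21/s1 L1-HIT; vc=[]
#6 0x151→b21/s1 L1-HIT; vc=[]
#7 0x155→b21/s1 L1-HIT; vc=[]
#8 0x15e→b21/s1 L1-HIT; vc=[]
#9 0x144→b20/s0 MISS; vc=[]
#10 0x48→b4/s0 MISS; vc=[20]
#11 0x80→b8/s0 MISS; vc=[20,4]
#12 0x47→b4/s0 VC-HIT; vc=[20,8]
#13 0x49→b4/s0 L1-HIT; vc=[20,8]
#14 0x83→b8/s0 VC-HIT; vc=[20,4]
#15 0x4f→b4/s0 VC-HIT; vc=[20,8]

VC = [20, 8]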